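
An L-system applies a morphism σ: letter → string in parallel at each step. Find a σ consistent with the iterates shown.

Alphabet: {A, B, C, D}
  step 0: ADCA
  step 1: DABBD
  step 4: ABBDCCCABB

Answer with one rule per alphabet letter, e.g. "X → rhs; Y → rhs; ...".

A->D, B->C, C->B, D->AB

  step 0 ⇒ step 1: ADCA ⇒ D·AB·B·D
    A ↦ D
    C ↦ B
    D ↦ AB
    B ↦ C  (constrained at step 1)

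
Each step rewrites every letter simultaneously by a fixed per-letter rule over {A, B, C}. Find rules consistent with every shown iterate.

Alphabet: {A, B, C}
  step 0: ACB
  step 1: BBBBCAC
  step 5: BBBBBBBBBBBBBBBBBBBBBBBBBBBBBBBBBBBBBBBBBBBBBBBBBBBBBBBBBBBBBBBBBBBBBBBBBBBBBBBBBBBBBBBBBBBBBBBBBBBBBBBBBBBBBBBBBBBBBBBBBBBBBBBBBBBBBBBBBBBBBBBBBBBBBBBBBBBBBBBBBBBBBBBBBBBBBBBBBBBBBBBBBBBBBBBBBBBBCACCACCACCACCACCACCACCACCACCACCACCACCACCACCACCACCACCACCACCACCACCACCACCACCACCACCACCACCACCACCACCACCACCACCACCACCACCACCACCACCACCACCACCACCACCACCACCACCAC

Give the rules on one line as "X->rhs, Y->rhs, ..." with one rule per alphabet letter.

A->B, B->CAC, C->BBB

  step 0 ⇒ step 1: ACB ⇒ B·BBB·CAC
    A ↦ B
    B ↦ CAC
    C ↦ BBB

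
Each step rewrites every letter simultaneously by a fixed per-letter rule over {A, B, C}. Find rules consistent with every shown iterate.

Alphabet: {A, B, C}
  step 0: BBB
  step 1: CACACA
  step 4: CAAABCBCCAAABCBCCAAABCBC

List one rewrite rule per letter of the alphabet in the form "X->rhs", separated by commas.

  step 0 ⇒ step 1: BBB ⇒ CA·CA·CA
    B ↦ CA
    A ↦ BC  (constrained at step 1)
    C ↦ A  (constrained at step 1)

A->BC, B->CA, C->A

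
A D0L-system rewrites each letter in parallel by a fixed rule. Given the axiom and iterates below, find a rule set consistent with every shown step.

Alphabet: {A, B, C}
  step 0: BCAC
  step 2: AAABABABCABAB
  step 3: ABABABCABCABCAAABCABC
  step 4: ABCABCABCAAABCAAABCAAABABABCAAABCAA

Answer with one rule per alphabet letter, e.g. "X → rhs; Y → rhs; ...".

A->AB, B->C, C->AA

  step 3 ⇒ step 4: ABABABCABCABCAAABCABC ⇒ AB·C·AB·C·AB·C·AA·AB·C·AA·AB·C·AA·AB·AB·AB·C·AA·AB·C·AA
    A ↦ AB
    B ↦ C
    C ↦ AA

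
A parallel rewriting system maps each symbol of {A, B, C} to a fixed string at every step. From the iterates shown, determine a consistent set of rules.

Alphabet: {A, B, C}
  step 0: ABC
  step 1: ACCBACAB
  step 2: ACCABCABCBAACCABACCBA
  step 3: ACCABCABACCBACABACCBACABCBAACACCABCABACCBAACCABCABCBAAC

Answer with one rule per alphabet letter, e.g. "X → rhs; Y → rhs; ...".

  step 2 ⇒ step 3: ACCABCABCBAACCABACCBA ⇒ AC·CAB·CAB·AC·CBA·CAB·AC·CBA·CAB·CBA·AC·AC·CAB·CAB·AC·CBA·AC·CAB·CAB·CBA·AC
    A ↦ AC
    B ↦ CBA
    C ↦ CAB

A->AC, B->CBA, C->CAB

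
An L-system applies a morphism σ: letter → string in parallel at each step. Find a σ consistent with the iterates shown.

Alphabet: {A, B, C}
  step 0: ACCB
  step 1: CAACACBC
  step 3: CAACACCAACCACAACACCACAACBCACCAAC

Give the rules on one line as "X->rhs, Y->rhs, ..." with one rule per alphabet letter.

  step 0 ⇒ step 1: ACCB ⇒ CA·AC·AC·BC
    A ↦ CA
    B ↦ BC
    C ↦ AC

A->CA, B->BC, C->AC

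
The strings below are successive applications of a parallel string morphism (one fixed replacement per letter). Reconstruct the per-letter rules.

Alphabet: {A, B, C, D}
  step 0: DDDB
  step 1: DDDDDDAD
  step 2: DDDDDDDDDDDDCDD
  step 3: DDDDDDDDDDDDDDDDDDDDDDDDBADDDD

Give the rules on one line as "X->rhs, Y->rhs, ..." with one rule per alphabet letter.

A->C, B->AD, C->BA, D->DD

  step 2 ⇒ step 3: DDDDDDDDDDDDCDD ⇒ DD·DD·DD·DD·DD·DD·DD·DD·DD·DD·DD·DD·BA·DD·DD
    C ↦ BA
    D ↦ DD
  step 1 ⇒ step 2: DDDDDDAD ⇒ DD·DD·DD·DD·DD·DD·C·DD
    A ↦ C
  step 0 ⇒ step 1: DDDB ⇒ DD·DD·DD·AD
    B ↦ AD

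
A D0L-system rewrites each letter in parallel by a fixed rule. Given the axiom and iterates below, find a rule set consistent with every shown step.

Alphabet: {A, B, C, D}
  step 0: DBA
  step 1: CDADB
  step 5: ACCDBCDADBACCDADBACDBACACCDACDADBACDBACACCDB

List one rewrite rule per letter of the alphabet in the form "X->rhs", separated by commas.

  step 0 ⇒ step 1: DBA ⇒ C·DA·DB
    A ↦ DB
    B ↦ DA
    D ↦ C
    C ↦ AC  (constrained at step 1)

A->DB, B->DA, C->AC, D->C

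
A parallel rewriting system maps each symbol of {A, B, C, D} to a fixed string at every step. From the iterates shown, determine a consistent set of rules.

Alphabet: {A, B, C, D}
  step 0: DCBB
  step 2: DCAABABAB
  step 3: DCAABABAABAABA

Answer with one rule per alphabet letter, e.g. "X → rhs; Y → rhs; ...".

  step 2 ⇒ step 3: DCAABABAB ⇒ DC·A·AB·AB·A·AB·A·AB·A
    A ↦ AB
    B ↦ A
    C ↦ A
    D ↦ DC

A->AB, B->A, C->A, D->DC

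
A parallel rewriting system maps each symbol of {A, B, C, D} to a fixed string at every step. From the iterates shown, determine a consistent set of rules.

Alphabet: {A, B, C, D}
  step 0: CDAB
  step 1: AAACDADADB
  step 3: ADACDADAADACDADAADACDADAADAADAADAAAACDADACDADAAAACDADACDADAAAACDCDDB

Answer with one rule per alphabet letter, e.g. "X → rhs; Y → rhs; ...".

  step 0 ⇒ step 1: CDAB ⇒ AAA·CD·ADA·DB
    A ↦ ADA
    B ↦ DB
    C ↦ AAA
    D ↦ CD

A->ADA, B->DB, C->AAA, D->CD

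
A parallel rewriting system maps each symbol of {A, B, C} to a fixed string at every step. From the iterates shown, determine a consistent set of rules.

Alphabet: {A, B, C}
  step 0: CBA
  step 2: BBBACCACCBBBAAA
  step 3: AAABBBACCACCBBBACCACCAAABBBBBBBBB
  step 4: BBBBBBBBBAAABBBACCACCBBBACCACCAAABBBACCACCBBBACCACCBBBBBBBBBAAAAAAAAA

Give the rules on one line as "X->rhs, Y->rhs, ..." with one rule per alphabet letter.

A->BBB, B->A, C->ACC

  step 3 ⇒ step 4: AAABBBACCACCBBBACCACCAAABBBBBBBBB ⇒ BBB·BBB·BBB·A·A·A·BBB·ACC·ACC·BBB·ACC·ACC·A·A·A·BBB·ACC·ACC·BBB·ACC·ACC·BBB·BBB·BBB·A·A·A·A·A·A·A·A·A
    A ↦ BBB
    B ↦ A
    C ↦ ACC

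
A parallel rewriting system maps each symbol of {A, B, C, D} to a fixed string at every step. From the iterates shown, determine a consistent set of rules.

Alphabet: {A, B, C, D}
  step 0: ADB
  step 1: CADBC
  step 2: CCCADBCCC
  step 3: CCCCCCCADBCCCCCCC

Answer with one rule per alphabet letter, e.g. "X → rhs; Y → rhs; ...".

  step 2 ⇒ step 3: CCCADBCCC ⇒ CC·CC·CC·CA·DB·C·CC·CC·CC
    A ↦ CA
    B ↦ C
    C ↦ CC
    D ↦ DB

A->CA, B->C, C->CC, D->DB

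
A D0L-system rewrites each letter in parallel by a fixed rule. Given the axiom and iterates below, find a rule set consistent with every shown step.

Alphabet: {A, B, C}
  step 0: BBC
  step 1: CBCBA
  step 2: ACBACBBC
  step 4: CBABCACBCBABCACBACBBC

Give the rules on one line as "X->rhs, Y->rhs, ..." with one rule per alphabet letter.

A->BC, B->CB, C->A

  step 1 ⇒ step 2: CBCBA ⇒ A·CB·A·CB·BC
    A ↦ BC
    B ↦ CB
    C ↦ A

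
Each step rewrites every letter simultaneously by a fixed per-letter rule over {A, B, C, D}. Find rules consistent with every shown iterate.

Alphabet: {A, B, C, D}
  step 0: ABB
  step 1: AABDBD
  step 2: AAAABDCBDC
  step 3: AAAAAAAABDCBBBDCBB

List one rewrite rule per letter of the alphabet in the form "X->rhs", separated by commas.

A->AA, B->BD, C->BB, D->C

  step 2 ⇒ step 3: AAAABDCBDC ⇒ AA·AA·AA·AA·BD·C·BB·BD·C·BB
    A ↦ AA
    B ↦ BD
    C ↦ BB
    D ↦ C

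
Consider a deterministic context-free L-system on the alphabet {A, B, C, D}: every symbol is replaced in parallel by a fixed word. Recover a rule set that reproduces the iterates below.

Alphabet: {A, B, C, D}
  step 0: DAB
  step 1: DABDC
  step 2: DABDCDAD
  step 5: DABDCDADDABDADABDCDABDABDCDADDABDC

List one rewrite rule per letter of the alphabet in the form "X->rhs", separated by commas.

  step 1 ⇒ step 2: DABDC ⇒ DA·B·DC·DA·D
    A ↦ B
    B ↦ DC
    C ↦ D
    D ↦ DA

A->B, B->DC, C->D, D->DA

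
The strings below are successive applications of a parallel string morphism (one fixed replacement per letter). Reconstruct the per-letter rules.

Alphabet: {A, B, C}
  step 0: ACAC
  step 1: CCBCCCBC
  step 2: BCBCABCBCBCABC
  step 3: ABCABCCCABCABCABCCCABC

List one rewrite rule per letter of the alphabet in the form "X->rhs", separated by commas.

A->CC, B->A, C->BC

  step 2 ⇒ step 3: BCBCABCBCBCABC ⇒ A·BC·A·BC·CC·A·BC·A·BC·A·BC·CC·A·BC
    A ↦ CC
    B ↦ A
    C ↦ BC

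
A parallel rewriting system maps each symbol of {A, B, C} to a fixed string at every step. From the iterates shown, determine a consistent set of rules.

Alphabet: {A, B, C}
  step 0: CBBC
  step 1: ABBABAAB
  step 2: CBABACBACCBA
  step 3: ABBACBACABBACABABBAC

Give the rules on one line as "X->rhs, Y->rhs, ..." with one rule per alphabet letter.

A->C, B->BA, C->AB

  step 2 ⇒ step 3: CBABACBACCBA ⇒ AB·BA·C·BA·C·AB·BA·C·AB·AB·BA·C
    A ↦ C
    B ↦ BA
    C ↦ AB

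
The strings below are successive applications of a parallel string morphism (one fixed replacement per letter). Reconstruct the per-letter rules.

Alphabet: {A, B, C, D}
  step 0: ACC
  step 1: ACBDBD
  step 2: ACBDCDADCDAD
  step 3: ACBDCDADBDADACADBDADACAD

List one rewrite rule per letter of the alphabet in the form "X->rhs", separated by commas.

  step 2 ⇒ step 3: ACBDCDADCDAD ⇒ AC·BD·CD·AD·BD·AD·AC·AD·BD·AD·AC·AD
    A ↦ AC
    B ↦ CD
    C ↦ BD
    D ↦ AD

A->AC, B->CD, C->BD, D->AD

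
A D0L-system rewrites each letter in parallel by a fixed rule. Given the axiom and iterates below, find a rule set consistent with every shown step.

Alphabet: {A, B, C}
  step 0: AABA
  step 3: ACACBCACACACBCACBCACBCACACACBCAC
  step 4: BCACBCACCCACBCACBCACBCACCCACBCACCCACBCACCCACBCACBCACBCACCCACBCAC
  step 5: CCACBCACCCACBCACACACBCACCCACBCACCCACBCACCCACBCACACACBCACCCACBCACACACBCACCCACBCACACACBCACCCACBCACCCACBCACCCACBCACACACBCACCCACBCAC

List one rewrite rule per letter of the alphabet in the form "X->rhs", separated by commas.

A->BC, B->CC, C->AC

  step 4 ⇒ step 5: BCACBCACCCACBCACBCACBCACCCACBCACCCACBCACCCACBCACBCACBCACCCACBCAC ⇒ CC·AC·BC·AC·CC·AC·BC·AC·AC·AC·BC·AC·CC·AC·BC·AC·CC·AC·BC·AC·CC·AC·BC·AC·AC·AC·BC·AC·CC·AC·BC·AC·AC·AC·BC·AC·CC·AC·BC·AC·AC·AC·BC·AC·CC·AC·BC·AC·CC·AC·BC·AC·CC·AC·BC·AC·AC·AC·BC·AC·CC·AC·BC·AC
    A ↦ BC
    B ↦ CC
    C ↦ AC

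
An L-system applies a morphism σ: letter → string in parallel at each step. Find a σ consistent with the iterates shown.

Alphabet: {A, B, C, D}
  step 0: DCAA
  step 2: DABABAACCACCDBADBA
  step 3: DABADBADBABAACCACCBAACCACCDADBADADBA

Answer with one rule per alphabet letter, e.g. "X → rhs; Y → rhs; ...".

A->BA, B->D, C->ACC, D->DA

  step 2 ⇒ step 3: DABABAACCACCDBADBA ⇒ DA·BA·D·BA·D·BA·BA·ACC·ACC·BA·ACC·ACC·DA·D·BA·DA·D·BA
    A ↦ BA
    B ↦ D
    C ↦ ACC
    D ↦ DA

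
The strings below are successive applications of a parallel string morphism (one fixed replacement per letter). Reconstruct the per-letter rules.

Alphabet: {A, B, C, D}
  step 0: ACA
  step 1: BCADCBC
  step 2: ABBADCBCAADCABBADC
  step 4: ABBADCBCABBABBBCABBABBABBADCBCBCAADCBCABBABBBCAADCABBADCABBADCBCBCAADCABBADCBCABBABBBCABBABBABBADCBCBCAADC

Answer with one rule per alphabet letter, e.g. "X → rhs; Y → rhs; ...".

  step 1 ⇒ step 2: BCADCBC ⇒ ABB·ADC·BC·A·ADC·ABB·ADC
    A ↦ BC
    B ↦ ABB
    C ↦ ADC
    D ↦ A

A->BC, B->ABB, C->ADC, D->A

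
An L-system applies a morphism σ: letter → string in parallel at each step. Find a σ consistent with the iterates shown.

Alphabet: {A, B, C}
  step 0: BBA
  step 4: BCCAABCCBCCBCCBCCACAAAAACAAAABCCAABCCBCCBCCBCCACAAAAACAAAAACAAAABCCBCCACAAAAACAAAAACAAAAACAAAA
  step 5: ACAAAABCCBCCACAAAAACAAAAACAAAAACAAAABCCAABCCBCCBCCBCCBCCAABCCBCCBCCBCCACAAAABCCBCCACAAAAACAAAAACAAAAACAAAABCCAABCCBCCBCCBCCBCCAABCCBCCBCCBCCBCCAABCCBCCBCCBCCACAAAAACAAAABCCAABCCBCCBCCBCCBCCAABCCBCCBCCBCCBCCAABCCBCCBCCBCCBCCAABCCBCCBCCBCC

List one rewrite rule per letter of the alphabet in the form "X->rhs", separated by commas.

A->BCC, B->AC, C->AA

  step 4 ⇒ step 5: BCCAABCCBCCBCCBCCACAAAAACAAAABCCAABCCBCCBCCBCCACAAAAACAAAAACAAAABCCBCCACAAAAACAAAAACAAAAACAAAA ⇒ AC·AA·AA·BCC·BCC·AC·AA·AA·AC·AA·AA·AC·AA·AA·AC·AA·AA·BCC·AA·BCC·BCC·BCC·BCC·BCC·AA·BCC·BCC·BCC·BCC·AC·AA·AA·BCC·BCC·AC·AA·AA·AC·AA·AA·AC·AA·AA·AC·AA·AA·BCC·AA·BCC·BCC·BCC·BCC·BCC·AA·BCC·BCC·BCC·BCC·BCC·AA·BCC·BCC·BCC·BCC·AC·AA·AA·AC·AA·AA·BCC·AA·BCC·BCC·BCC·BCC·BCC·AA·BCC·BCC·BCC·BCC·BCC·AA·BCC·BCC·BCC·BCC·BCC·AA·BCC·BCC·BCC·BCC
    A ↦ BCC
    B ↦ AC
    C ↦ AA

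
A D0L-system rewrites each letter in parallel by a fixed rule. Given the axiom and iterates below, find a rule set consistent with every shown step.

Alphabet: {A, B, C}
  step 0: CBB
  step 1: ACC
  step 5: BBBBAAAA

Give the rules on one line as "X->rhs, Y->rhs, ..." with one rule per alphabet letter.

  step 0 ⇒ step 1: CBB ⇒ A·C·C
    B ↦ C
    C ↦ A
    A ↦ BB  (constrained at step 1)

A->BB, B->C, C->A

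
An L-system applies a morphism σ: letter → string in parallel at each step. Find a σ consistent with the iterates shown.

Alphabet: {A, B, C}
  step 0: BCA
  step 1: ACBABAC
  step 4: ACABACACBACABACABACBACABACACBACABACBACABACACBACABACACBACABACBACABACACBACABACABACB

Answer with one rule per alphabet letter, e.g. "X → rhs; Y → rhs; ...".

  step 0 ⇒ step 1: BCA ⇒ ACB·AB·AC
    A ↦ AC
    B ↦ ACB
    C ↦ AB

A->AC, B->ACB, C->AB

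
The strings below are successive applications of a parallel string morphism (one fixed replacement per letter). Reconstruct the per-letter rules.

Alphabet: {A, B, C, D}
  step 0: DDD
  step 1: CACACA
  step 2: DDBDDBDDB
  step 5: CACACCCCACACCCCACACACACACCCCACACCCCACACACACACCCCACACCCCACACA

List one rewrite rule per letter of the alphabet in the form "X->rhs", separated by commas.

A->DB, B->CCC, C->D, D->CA

  step 1 ⇒ step 2: CACACA ⇒ D·DB·D·DB·D·DB
    A ↦ DB
    C ↦ D
    B ↦ CCC  (constrained at step 2)
  step 0 ⇒ step 1: DDD ⇒ CA·CA·CA
    D ↦ CA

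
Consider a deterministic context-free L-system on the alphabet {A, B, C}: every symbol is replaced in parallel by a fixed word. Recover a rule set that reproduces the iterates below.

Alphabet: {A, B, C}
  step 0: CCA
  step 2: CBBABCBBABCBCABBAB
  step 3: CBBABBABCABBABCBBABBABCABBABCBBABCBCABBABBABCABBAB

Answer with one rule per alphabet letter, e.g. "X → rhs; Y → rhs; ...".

  step 2 ⇒ step 3: CBBABCBBABCBCABBAB ⇒ CB·BAB·BAB·CAB·BAB·CB·BAB·BAB·CAB·BAB·CB·BAB·CB·CAB·BAB·BAB·CAB·BAB
    A ↦ CAB
    B ↦ BAB
    C ↦ CB

A->CAB, B->BAB, C->CB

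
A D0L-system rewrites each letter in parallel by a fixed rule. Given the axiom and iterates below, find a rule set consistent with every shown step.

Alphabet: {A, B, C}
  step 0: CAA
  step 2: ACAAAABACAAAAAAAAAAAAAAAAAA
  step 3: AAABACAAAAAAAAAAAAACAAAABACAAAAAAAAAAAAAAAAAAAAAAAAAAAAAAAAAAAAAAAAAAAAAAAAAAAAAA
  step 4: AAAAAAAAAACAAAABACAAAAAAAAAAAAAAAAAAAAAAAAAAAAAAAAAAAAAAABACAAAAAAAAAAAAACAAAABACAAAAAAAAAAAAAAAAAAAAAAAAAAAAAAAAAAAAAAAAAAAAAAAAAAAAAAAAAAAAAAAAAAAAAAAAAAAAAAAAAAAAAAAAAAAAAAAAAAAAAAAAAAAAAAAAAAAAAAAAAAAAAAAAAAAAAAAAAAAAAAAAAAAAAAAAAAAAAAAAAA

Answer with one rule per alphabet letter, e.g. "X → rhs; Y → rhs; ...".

A->AAA, B->ACA, C->BAC

  step 3 ⇒ step 4: AAABACAAAAAAAAAAAAACAAAABACAAAAAAAAAAAAAAAAAAAAAAAAAAAAAAAAAAAAAAAAAAAAAAAAAAAAAA ⇒ AAA·AAA·AAA·ACA·AAA·BAC·AAA·AAA·AAA·AAA·AAA·AAA·AAA·AAA·AAA·AAA·AAA·AAA·AAA·BAC·AAA·AAA·AAA·AAA·ACA·AAA·BAC·AAA·AAA·AAA·AAA·AAA·AAA·AAA·AAA·AAA·AAA·AAA·AAA·AAA·AAA·AAA·AAA·AAA·AAA·AAA·AAA·AAA·AAA·AAA·AAA·AAA·AAA·AAA·AAA·AAA·AAA·AAA·AAA·AAA·AAA·AAA·AAA·AAA·AAA·AAA·AAA·AAA·AAA·AAA·AAA·AAA·AAA·AAA·AAA·AAA·AAA·AAA·AAA·AAA·AAA
    A ↦ AAA
    B ↦ ACA
    C ↦ BAC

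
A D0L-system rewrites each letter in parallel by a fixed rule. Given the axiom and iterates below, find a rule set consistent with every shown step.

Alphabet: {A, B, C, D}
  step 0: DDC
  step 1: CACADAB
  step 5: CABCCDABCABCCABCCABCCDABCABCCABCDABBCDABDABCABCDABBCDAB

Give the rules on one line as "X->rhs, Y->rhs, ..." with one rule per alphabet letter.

  step 0 ⇒ step 1: DDC ⇒ CA·CA·DAB
    C ↦ DAB
    D ↦ CA
    A ↦ B  (constrained at step 1)
    B ↦ C  (constrained at step 1)

A->B, B->C, C->DAB, D->CA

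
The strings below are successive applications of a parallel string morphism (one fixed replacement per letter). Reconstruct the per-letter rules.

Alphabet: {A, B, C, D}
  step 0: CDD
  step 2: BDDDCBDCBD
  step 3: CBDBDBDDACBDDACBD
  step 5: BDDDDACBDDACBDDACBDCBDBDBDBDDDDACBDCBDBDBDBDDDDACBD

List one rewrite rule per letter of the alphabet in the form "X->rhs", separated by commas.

A->DD, B->C, C->DA, D->BD

  step 2 ⇒ step 3: BDDDCBDCBD ⇒ C·BD·BD·BD·DA·C·BD·DA·C·BD
    B ↦ C
    C ↦ DA
    D ↦ BD
    A ↦ DD  (constrained at step 3)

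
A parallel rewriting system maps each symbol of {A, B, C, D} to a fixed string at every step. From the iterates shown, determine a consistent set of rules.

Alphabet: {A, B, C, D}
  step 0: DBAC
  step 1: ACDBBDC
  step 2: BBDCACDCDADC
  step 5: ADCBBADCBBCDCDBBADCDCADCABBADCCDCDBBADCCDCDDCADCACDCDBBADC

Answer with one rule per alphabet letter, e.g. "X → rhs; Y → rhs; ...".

A->BB, B->CD, C->DC, D->A

  step 1 ⇒ step 2: ACDBBDC ⇒ BB·DC·A·CD·CD·A·DC
    A ↦ BB
    B ↦ CD
    C ↦ DC
    D ↦ A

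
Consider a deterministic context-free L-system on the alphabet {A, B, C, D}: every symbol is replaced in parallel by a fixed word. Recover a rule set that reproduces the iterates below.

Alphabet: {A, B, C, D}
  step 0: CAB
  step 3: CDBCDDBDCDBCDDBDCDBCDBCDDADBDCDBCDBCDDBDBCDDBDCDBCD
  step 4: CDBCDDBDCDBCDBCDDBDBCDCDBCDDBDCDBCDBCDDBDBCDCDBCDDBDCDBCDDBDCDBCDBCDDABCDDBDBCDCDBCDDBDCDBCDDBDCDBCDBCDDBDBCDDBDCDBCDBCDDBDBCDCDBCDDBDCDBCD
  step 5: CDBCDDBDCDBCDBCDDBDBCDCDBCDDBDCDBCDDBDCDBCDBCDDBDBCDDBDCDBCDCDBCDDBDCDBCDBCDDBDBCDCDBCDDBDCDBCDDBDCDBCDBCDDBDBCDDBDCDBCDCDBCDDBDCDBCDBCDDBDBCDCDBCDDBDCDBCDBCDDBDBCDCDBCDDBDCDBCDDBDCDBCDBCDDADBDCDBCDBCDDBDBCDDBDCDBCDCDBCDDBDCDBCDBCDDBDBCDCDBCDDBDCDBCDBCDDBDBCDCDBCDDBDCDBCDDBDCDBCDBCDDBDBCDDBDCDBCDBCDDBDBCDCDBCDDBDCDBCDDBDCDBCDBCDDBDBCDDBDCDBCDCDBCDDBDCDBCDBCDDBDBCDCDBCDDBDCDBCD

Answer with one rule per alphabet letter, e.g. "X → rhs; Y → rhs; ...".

A->DA, B->DBD, C->CD, D->BCD

  step 4 ⇒ step 5: CDBCDDBDCDBCDBCDDBDBCDCDBCDDBDCDBCDBCDDBDBCDCDBCDDBDCDBCDDBDCDBCDBCDDABCDDBDBCDCDBCDDBDCDBCDDBDCDBCDBCDDBDBCDDBDCDBCDBCDDBDBCDCDBCDDBDCDBCD ⇒ CD·BCD·DBD·CD·BCD·BCD·DBD·BCD·CD·BCD·DBD·CD·BCD·DBD·CD·BCD·BCD·DBD·BCD·DBD·CD·BCD·CD·BCD·DBD·CD·BCD·BCD·DBD·BCD·CD·BCD·DBD·CD·BCD·DBD·CD·BCD·BCD·DBD·BCD·DBD·CD·BCD·CD·BCD·DBD·CD·BCD·BCD·DBD·BCD·CD·BCD·DBD·CD·BCD·BCD·DBD·BCD·CD·BCD·DBD·CD·BCD·DBD·CD·BCD·BCD·DA·DBD·CD·BCD·BCD·DBD·BCD·DBD·CD·BCD·CD·BCD·DBD·CD·BCD·BCD·DBD·BCD·CD·BCD·DBD·CD·BCD·BCD·DBD·BCD·CD·BCD·DBD·CD·BCD·DBD·CD·BCD·BCD·DBD·BCD·DBD·CD·BCD·BCD·DBD·BCD·CD·BCD·DBD·CD·BCD·DBD·CD·BCD·BCD·DBD·BCD·DBD·CD·BCD·CD·BCD·DBD·CD·BCD·BCD·DBD·BCD·CD·BCD·DBD·CD·BCD
    A ↦ DA
    B ↦ DBD
    C ↦ CD
    D ↦ BCD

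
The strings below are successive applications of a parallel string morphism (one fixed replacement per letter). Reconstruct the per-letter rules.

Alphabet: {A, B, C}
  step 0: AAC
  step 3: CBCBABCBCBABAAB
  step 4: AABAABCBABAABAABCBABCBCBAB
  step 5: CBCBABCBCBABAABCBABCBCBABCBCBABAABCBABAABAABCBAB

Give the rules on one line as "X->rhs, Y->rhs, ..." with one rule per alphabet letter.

A->CB, B->AB, C->A

  step 4 ⇒ step 5: AABAABCBABAABAABCBABCBCBAB ⇒ CB·CB·AB·CB·CB·AB·A·AB·CB·AB·CB·CB·AB·CB·CB·AB·A·AB·CB·AB·A·AB·A·AB·CB·AB
    A ↦ CB
    B ↦ AB
    C ↦ A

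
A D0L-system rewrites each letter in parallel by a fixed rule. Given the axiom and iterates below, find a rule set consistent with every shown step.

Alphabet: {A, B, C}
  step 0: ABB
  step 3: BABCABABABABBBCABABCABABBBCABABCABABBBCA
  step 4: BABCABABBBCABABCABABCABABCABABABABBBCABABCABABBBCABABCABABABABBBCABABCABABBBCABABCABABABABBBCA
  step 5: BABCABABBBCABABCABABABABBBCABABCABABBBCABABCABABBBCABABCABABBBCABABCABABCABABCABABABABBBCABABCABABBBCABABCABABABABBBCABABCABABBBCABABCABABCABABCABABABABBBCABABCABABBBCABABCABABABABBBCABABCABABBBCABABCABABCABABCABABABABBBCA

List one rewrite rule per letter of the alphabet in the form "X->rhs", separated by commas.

  step 4 ⇒ step 5: BABCABABBBCABABCABABCABABCABABABABBBCABABCABABBBCABABCABABABABBBCABABCABABBBCABABCABABABABBBCA ⇒ BA·BCA·BA·BB·BCA·BA·BCA·BA·BA·BA·BB·BCA·BA·BCA·BA·BB·BCA·BA·BCA·BA·BB·BCA·BA·BCA·BA·BB·BCA·BA·BCA·BA·BCA·BA·BCA·BA·BA·BA·BB·BCA·BA·BCA·BA·BB·BCA·BA·BCA·BA·BA·BA·BB·BCA·BA·BCA·BA·BB·BCA·BA·BCA·BA·BCA·BA·BCA·BA·BA·BA·BB·BCA·BA·BCA·BA·BB·BCA·BA·BCA·BA·BA·BA·BB·BCA·BA·BCA·BA·BB·BCA·BA·BCA·BA·BCA·BA·BCA·BA·BA·BA·BB·BCA
    A ↦ BCA
    B ↦ BA
    C ↦ BB

A->BCA, B->BA, C->BB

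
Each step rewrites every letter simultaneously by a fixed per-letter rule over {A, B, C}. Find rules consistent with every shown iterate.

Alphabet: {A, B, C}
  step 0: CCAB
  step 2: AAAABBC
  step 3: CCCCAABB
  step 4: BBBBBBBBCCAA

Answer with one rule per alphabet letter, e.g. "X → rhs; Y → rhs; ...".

  step 3 ⇒ step 4: CCCCAABB ⇒ BB·BB·BB·BB·C·C·A·A
    A ↦ C
    B ↦ A
    C ↦ BB

A->C, B->A, C->BB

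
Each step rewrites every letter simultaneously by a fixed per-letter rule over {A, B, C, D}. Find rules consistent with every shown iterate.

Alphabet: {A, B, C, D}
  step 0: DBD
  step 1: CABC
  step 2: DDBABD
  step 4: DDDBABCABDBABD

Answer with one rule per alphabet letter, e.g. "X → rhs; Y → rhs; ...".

  step 1 ⇒ step 2: CABC ⇒ D·DB·AB·D
    A ↦ DB
    B ↦ AB
    C ↦ D
  step 0 ⇒ step 1: DBD ⇒ C·AB·C
    D ↦ C

A->DB, B->AB, C->D, D->C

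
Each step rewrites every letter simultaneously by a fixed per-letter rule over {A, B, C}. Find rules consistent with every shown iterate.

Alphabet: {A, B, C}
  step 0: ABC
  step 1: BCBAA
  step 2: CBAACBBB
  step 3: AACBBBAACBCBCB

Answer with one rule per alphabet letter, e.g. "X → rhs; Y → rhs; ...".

  step 2 ⇒ step 3: CBAACBBB ⇒ AA·CB·B·B·AA·CB·CB·CB
    A ↦ B
    B ↦ CB
    C ↦ AA

A->B, B->CB, C->AA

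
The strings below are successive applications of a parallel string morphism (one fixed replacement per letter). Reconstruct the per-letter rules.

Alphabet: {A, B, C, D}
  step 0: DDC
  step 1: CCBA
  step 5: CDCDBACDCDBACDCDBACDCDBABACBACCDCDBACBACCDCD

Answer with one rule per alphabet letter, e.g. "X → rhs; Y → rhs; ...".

A->CD, B->CD, C->BA, D->C

  step 0 ⇒ step 1: DDC ⇒ C·C·BA
    C ↦ BA
    D ↦ C
    A ↦ CD  (constrained at step 1)
    B ↦ CD  (constrained at step 1)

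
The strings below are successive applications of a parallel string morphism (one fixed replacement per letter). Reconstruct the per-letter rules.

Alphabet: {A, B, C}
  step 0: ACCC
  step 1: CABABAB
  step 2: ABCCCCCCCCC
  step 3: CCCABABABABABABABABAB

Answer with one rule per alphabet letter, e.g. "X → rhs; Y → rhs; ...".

A->C, B->CC, C->AB

  step 2 ⇒ step 3: ABCCCCCCCCC ⇒ C·CC·AB·AB·AB·AB·AB·AB·AB·AB·AB
    A ↦ C
    B ↦ CC
    C ↦ AB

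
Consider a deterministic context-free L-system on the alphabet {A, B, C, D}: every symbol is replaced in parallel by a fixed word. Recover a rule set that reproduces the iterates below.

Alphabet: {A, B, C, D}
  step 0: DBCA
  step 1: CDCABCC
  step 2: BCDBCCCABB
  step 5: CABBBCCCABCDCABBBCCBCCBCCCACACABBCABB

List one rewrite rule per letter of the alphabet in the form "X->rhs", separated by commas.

A->CC, B->CA, C->B, D->CD

  step 1 ⇒ step 2: CDCABCC ⇒ B·CD·B·CC·CA·B·B
    A ↦ CC
    B ↦ CA
    C ↦ B
    D ↦ CD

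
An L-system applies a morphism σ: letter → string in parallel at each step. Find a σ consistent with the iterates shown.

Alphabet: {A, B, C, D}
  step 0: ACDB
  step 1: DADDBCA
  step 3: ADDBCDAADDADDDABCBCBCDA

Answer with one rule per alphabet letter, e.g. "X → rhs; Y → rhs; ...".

  step 0 ⇒ step 1: ACDB ⇒ DA·DD·BC·A
    A ↦ DA
    B ↦ A
    C ↦ DD
    D ↦ BC

A->DA, B->A, C->DD, D->BC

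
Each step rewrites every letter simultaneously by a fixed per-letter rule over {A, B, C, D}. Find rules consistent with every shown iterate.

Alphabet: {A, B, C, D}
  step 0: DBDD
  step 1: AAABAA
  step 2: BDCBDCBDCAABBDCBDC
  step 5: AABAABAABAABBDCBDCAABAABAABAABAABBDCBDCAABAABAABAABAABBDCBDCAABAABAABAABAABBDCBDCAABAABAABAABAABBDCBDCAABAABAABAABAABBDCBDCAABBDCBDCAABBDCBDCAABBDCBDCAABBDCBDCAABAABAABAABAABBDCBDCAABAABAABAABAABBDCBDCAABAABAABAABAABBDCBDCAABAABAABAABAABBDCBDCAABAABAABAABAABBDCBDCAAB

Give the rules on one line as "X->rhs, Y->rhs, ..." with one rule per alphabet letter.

  step 1 ⇒ step 2: AAABAA ⇒ BDC·BDC·BDC·AAB·BDC·BDC
    A ↦ BDC
    B ↦ AAB
    C ↦ AB  (constrained at step 2)
  step 0 ⇒ step 1: DBDD ⇒ A·AAB·A·A
    D ↦ A

A->BDC, B->AAB, C->AB, D->A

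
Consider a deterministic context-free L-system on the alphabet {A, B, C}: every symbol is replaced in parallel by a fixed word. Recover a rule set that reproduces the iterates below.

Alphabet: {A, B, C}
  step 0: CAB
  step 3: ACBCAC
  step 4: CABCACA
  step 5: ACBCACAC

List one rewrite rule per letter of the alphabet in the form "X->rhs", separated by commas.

  step 4 ⇒ step 5: CABCACA ⇒ A·C·BC·A·C·A·C
    A ↦ C
    B ↦ BC
    C ↦ A

A->C, B->BC, C->A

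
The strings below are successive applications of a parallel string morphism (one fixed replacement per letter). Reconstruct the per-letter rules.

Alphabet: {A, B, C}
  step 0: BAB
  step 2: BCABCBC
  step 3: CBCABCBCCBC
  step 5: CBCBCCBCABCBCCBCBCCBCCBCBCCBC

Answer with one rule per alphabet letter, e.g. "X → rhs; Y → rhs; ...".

A->AB, B->C, C->BC

  step 2 ⇒ step 3: BCABCBC ⇒ C·BC·AB·C·BC·C·BC
    A ↦ AB
    B ↦ C
    C ↦ BC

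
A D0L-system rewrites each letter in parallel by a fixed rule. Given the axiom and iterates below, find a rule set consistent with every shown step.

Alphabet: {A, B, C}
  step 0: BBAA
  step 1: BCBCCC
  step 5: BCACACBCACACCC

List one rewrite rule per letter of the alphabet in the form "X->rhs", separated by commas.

  step 0 ⇒ step 1: BBAA ⇒ BC·BC·C·C
    A ↦ C
    B ↦ BC
    C ↦ A  (constrained at step 1)

A->C, B->BC, C->A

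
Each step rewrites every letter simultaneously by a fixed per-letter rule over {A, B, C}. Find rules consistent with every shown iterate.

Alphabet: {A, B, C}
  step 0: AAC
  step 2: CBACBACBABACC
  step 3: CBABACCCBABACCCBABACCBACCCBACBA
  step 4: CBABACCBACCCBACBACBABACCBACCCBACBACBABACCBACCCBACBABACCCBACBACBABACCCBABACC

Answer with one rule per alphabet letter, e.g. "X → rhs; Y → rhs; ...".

A->C, B->BAC, C->CBA

  step 3 ⇒ step 4: CBABACCCBABACCCBABACCBACCCBACBA ⇒ CBA·BAC·C·BAC·C·CBA·CBA·CBA·BAC·C·BAC·C·CBA·CBA·CBA·BAC·C·BAC·C·CBA·CBA·BAC·C·CBA·CBA·CBA·BAC·C·CBA·BAC·C
    A ↦ C
    B ↦ BAC
    C ↦ CBA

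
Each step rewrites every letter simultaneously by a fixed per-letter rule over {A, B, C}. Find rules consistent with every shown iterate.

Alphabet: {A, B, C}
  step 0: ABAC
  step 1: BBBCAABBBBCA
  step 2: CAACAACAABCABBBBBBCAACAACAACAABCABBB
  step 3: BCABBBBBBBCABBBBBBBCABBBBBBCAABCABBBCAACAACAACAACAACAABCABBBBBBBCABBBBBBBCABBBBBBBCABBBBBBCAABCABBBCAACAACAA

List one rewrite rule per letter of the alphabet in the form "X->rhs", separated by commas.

A->BBB, B->CAA, C->BCA

  step 2 ⇒ step 3: CAACAACAABCABBBBBBCAACAACAACAABCABBB ⇒ BCA·BBB·BBB·BCA·BBB·BBB·BCA·BBB·BBB·CAA·BCA·BBB·CAA·CAA·CAA·CAA·CAA·CAA·BCA·BBB·BBB·BCA·BBB·BBB·BCA·BBB·BBB·BCA·BBB·BBB·CAA·BCA·BBB·CAA·CAA·CAA
    A ↦ BBB
    B ↦ CAA
    C ↦ BCA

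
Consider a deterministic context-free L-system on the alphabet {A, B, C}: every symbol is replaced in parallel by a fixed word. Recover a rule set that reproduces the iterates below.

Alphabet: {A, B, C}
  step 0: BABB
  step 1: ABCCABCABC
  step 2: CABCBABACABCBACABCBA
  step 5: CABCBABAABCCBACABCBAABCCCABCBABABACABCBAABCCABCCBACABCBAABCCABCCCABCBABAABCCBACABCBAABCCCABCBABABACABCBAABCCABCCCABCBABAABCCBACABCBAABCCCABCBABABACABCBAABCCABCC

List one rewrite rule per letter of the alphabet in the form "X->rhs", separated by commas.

A->C, B->ABC, C->BA

  step 1 ⇒ step 2: ABCCABCABC ⇒ C·ABC·BA·BA·C·ABC·BA·C·ABC·BA
    A ↦ C
    B ↦ ABC
    C ↦ BA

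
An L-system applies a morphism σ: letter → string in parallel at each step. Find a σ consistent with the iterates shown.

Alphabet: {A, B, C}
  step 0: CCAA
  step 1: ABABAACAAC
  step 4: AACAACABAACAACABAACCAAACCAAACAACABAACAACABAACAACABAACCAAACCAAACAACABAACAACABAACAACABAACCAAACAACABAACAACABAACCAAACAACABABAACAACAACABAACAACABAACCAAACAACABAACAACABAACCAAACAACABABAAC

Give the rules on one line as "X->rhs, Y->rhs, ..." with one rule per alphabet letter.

  step 0 ⇒ step 1: CCAA ⇒ AB·AB·AAC·AAC
    A ↦ AAC
    C ↦ AB
    B ↦ CA  (constrained at step 1)

A->AAC, B->CA, C->AB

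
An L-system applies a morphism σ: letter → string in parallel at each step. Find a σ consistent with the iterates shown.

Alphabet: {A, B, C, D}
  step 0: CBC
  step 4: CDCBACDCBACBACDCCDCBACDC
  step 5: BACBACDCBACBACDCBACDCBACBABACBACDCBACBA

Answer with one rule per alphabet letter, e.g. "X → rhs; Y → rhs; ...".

  step 4 ⇒ step 5: CDCBACDCBACBACDCCDCBACDC ⇒ BA·C·BA·CD·C·BA·C·BA·CD·C·BA·CD·C·BA·C·BA·BA·C·BA·CD·C·BA·C·BA
    A ↦ C
    B ↦ CD
    C ↦ BA
    D ↦ C

A->C, B->CD, C->BA, D->C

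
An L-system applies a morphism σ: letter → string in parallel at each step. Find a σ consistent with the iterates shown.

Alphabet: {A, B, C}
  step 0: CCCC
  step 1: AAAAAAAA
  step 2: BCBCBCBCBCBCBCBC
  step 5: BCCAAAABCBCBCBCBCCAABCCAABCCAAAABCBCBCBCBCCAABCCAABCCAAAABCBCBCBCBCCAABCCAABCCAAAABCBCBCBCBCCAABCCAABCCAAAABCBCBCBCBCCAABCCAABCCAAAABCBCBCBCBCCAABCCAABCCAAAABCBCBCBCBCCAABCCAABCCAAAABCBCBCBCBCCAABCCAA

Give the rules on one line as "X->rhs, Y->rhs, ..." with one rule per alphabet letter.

A->BC, B->BCC, C->AA

  step 1 ⇒ step 2: AAAAAAAA ⇒ BC·BC·BC·BC·BC·BC·BC·BC
    A ↦ BC
    B ↦ BCC  (constrained at step 2)
  step 0 ⇒ step 1: CCCC ⇒ AA·AA·AA·AA
    C ↦ AA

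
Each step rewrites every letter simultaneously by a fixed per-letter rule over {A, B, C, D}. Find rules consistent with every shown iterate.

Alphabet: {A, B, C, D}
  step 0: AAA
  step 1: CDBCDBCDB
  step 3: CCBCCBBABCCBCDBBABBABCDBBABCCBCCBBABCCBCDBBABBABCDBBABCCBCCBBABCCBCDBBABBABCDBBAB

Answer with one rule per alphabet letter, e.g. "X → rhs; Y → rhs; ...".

A->CDB, B->BAB, C->CCB, D->CDB

  step 0 ⇒ step 1: AAA ⇒ CDB·CDB·CDB
    A ↦ CDB
    B ↦ BAB  (constrained at step 1)
    C ↦ CCB  (constrained at step 1)
    D ↦ CDB  (constrained at step 1)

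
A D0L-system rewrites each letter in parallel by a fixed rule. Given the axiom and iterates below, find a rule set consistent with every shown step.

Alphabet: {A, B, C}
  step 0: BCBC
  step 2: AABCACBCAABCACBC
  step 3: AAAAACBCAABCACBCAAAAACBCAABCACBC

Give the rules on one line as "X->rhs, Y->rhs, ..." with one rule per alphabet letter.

  step 2 ⇒ step 3: AABCACBCAABCACBC ⇒ AA·AA·AC·BC·AA·BC·AC·BC·AA·AA·AC·BC·AA·BC·AC·BC
    A ↦ AA
    B ↦ AC
    C ↦ BC

A->AA, B->AC, C->BC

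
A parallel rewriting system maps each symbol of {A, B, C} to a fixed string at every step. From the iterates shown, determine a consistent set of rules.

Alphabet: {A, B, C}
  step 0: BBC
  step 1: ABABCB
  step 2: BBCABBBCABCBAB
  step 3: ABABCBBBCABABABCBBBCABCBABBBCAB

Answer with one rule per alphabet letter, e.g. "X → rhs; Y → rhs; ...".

A->BBC, B->AB, C->CB

  step 2 ⇒ step 3: BBCABBBCABCBAB ⇒ AB·AB·CB·BBC·AB·AB·AB·CB·BBC·AB·CB·AB·BBC·AB
    A ↦ BBC
    B ↦ AB
    C ↦ CB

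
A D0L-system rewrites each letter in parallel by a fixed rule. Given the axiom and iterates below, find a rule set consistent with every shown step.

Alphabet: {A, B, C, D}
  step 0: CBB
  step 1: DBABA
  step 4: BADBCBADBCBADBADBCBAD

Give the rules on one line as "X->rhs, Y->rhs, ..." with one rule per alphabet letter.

  step 0 ⇒ step 1: CBB ⇒ D·BA·BA
    B ↦ BA
    C ↦ D
    A ↦ D  (constrained at step 1)
    D ↦ BC  (constrained at step 1)

A->D, B->BA, C->D, D->BC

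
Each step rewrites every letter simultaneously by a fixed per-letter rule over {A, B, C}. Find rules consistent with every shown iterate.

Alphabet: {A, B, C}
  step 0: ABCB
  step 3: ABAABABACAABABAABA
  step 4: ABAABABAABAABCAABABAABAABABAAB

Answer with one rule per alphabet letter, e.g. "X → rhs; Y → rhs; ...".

  step 3 ⇒ step 4: ABAABABACAABABAABA ⇒ AB·A·AB·AB·A·AB·A·AB·CA·AB·AB·A·AB·A·AB·AB·A·AB
    A ↦ AB
    B ↦ A
    C ↦ CA

A->AB, B->A, C->CA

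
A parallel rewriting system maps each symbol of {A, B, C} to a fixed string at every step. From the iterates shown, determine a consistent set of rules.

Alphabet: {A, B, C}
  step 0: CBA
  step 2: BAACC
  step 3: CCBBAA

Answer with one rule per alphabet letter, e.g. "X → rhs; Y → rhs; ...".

  step 2 ⇒ step 3: BAACC ⇒ CC·B·B·A·A
    A ↦ B
    B ↦ CC
    C ↦ A

A->B, B->CC, C->A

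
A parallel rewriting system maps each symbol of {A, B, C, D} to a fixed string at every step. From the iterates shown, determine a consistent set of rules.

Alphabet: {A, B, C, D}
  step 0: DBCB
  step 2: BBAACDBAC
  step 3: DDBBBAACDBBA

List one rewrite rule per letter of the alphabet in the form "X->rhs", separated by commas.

A->B, B->D, C->BA, D->AC

  step 2 ⇒ step 3: BBAACDBAC ⇒ D·D·B·B·BA·AC·D·B·BA
    A ↦ B
    B ↦ D
    C ↦ BA
    D ↦ AC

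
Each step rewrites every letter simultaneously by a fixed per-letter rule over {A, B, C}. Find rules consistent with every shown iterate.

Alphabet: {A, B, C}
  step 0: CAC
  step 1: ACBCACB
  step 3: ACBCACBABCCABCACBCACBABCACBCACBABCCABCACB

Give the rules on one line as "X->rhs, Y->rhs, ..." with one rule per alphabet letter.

  step 0 ⇒ step 1: CAC ⇒ ACB·C·ACB
    A ↦ C
    C ↦ ACB
    B ↦ ABC  (constrained at step 1)

A->C, B->ABC, C->ACB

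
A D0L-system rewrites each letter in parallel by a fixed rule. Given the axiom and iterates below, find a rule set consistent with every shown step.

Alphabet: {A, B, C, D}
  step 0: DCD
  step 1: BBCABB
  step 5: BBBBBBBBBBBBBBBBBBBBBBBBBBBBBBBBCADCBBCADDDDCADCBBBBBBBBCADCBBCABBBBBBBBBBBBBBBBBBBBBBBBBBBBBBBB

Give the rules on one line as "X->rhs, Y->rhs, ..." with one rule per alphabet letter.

  step 0 ⇒ step 1: DCD ⇒ BB·CA·BB
    C ↦ CA
    D ↦ BB
    A ↦ DC  (constrained at step 1)
    B ↦ DD  (constrained at step 1)

A->DC, B->DD, C->CA, D->BB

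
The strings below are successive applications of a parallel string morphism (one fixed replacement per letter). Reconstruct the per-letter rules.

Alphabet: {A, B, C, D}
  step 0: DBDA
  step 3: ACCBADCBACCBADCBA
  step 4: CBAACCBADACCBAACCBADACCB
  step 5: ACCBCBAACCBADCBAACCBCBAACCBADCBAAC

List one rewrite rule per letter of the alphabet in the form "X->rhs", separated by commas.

  step 4 ⇒ step 5: CBAACCBADACCBAACCBADACCB ⇒ A·C·CB·CB·A·A·C·CB·AD·CB·A·A·C·CB·CB·A·A·C·CB·AD·CB·A·A·C
    A ↦ CB
    B ↦ C
    C ↦ A
    D ↦ AD

A->CB, B->C, C->A, D->AD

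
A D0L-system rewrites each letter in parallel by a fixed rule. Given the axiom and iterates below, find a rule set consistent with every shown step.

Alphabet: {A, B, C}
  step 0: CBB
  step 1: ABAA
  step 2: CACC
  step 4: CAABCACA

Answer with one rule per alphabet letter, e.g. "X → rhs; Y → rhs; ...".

  step 1 ⇒ step 2: ABAA ⇒ C·A·C·C
    A ↦ C
    B ↦ A
  step 0 ⇒ step 1: CBB ⇒ AB·A·A
    C ↦ AB

A->C, B->A, C->AB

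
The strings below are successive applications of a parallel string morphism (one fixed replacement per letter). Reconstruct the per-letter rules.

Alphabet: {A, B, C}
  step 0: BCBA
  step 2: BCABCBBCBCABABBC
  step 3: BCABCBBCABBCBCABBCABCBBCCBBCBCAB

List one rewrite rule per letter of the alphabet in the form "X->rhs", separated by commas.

A->CB, B->BC, C->AB

  step 2 ⇒ step 3: BCABCBBCBCABABBC ⇒ BC·AB·CB·BC·AB·BC·BC·AB·BC·AB·CB·BC·CB·BC·BC·AB
    A ↦ CB
    B ↦ BC
    C ↦ AB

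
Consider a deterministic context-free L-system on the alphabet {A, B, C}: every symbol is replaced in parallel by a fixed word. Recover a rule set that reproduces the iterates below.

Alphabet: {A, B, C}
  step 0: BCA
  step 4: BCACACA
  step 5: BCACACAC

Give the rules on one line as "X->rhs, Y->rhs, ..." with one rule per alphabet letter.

  step 4 ⇒ step 5: BCACACA ⇒ BC·A·C·A·C·A·C
    A ↦ C
    B ↦ BC
    C ↦ A

A->C, B->BC, C->A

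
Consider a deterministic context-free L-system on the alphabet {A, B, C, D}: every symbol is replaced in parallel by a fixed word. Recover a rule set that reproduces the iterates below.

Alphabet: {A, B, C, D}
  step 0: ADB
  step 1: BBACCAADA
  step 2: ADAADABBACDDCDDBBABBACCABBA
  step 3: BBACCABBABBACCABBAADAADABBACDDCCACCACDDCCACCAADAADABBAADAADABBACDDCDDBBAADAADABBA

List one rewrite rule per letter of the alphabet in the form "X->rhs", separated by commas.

A->BBA, B->ADA, C->CDD, D->CCA

  step 2 ⇒ step 3: ADAADABBACDDCDDBBABBACCABBA ⇒ BBA·CCA·BBA·BBA·CCA·BBA·ADA·ADA·BBA·CDD·CCA·CCA·CDD·CCA·CCA·ADA·ADA·BBA·ADA·ADA·BBA·CDD·CDD·BBA·ADA·ADA·BBA
    A ↦ BBA
    B ↦ ADA
    C ↦ CDD
    D ↦ CCA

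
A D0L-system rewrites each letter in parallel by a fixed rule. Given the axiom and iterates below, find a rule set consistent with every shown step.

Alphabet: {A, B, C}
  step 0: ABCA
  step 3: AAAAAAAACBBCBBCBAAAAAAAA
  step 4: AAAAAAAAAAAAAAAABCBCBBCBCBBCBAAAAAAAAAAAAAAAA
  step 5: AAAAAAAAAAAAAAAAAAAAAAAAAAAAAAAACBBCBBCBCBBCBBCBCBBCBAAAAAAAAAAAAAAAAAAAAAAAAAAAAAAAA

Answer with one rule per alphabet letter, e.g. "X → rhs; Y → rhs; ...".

  step 4 ⇒ step 5: AAAAAAAAAAAAAAAABCBCBBCBCBBCBAAAAAAAAAAAAAAAA ⇒ AA·AA·AA·AA·AA·AA·AA·AA·AA·AA·AA·AA·AA·AA·AA·AA·CB·B·CB·B·CB·CB·B·CB·B·CB·CB·B·CB·AA·AA·AA·AA·AA·AA·AA·AA·AA·AA·AA·AA·AA·AA·AA·AA
    A ↦ AA
    B ↦ CB
    C ↦ B

A->AA, B->CB, C->B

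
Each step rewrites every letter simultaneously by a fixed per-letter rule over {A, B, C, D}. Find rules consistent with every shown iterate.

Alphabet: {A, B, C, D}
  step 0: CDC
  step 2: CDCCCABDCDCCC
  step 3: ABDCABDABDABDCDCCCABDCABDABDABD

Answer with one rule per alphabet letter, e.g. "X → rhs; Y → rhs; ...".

A->C, B->DCC, C->ABD, D->C

  step 2 ⇒ step 3: CDCCCABDCDCCC ⇒ ABD·C·ABD·ABD·ABD·C·DCC·C·ABD·C·ABD·ABD·ABD
    A ↦ C
    B ↦ DCC
    C ↦ ABD
    D ↦ C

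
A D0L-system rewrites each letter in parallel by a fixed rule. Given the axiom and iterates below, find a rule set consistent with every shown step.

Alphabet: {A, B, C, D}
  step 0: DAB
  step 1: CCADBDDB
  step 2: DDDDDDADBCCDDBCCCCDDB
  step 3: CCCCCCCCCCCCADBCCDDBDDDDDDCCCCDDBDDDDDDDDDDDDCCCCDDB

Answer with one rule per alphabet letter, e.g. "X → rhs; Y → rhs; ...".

A->ADB, B->DDB, C->DDD, D->CC

  step 2 ⇒ step 3: DDDDDDADBCCDDBCCCCDDB ⇒ CC·CC·CC·CC·CC·CC·ADB·CC·DDB·DDD·DDD·CC·CC·DDB·DDD·DDD·DDD·DDD·CC·CC·DDB
    A ↦ ADB
    B ↦ DDB
    C ↦ DDD
    D ↦ CC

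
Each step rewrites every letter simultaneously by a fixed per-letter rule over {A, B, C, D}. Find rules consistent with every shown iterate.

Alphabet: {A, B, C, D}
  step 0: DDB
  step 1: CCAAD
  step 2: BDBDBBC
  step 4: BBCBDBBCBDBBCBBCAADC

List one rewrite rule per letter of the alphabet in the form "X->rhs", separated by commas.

A->B, B->AAD, C->BD, D->C

  step 1 ⇒ step 2: CCAAD ⇒ BD·BD·B·B·C
    A ↦ B
    C ↦ BD
    D ↦ C
  step 0 ⇒ step 1: DDB ⇒ C·C·AAD
    B ↦ AAD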